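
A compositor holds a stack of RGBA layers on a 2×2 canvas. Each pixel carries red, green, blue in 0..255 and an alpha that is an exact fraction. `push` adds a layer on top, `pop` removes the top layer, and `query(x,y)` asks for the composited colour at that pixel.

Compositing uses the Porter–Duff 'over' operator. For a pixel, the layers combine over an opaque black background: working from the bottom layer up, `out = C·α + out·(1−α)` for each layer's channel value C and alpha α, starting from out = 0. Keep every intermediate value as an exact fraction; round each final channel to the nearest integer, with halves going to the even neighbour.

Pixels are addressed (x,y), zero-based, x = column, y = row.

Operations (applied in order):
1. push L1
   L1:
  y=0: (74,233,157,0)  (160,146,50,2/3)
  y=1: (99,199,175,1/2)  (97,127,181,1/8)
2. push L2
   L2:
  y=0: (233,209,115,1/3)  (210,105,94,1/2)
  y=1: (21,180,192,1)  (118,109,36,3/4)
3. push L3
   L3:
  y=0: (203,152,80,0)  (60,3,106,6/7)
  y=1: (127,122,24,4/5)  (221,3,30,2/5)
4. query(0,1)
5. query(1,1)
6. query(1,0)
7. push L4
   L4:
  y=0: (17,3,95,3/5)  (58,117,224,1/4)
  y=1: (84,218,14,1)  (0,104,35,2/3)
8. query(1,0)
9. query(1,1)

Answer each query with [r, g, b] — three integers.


query (0,1) [L1,L2,L3] — begin 0,0,0
L1 α=1/2: [99/2, 199/2, 175/2]
L2 α=1: [21, 180, 192]
L3 α=4/5: [529/5, 668/5, 288/5]
→ [106, 134, 58]

(1,1) stack=L1,L2,L3; from [0,0,0]:
after L1 α=1/8: [97/8, 127/8, 181/8]
after L2 α=3/4: [2929/32, 2743/32, 1045/32]
after L3 α=2/5: [22931/160, 8421/160, 1011/32]
rounded: [143, 53, 32]

(1,0) stack=L1,L2,L3; from [0,0,0]:
after L1 α=2/3: [320/3, 292/3, 100/3]
after L2 α=1/2: [475/3, 607/6, 191/3]
after L3 α=6/7: [1555/21, 715/42, 2099/21]
= [74, 17, 100]

query (1,0) [L1,L2,L3,L4] — begin 0,0,0
after L1 α=2/3: [320/3, 292/3, 100/3]
after L2 α=1/2: [475/3, 607/6, 191/3]
after L3 α=6/7: [1555/21, 715/42, 2099/21]
after L4 α=1/4: [1961/28, 2353/56, 3667/28]
= [70, 42, 131]

(1,1) stack=L1,L2,L3,L4; from [0,0,0]:
after L1 α=1/8: [97/8, 127/8, 181/8]
after L2 α=3/4: [2929/32, 2743/32, 1045/32]
after L3 α=2/5: [22931/160, 8421/160, 1011/32]
after L4 α=2/3: [22931/480, 41701/480, 3251/96]
= [48, 87, 34]


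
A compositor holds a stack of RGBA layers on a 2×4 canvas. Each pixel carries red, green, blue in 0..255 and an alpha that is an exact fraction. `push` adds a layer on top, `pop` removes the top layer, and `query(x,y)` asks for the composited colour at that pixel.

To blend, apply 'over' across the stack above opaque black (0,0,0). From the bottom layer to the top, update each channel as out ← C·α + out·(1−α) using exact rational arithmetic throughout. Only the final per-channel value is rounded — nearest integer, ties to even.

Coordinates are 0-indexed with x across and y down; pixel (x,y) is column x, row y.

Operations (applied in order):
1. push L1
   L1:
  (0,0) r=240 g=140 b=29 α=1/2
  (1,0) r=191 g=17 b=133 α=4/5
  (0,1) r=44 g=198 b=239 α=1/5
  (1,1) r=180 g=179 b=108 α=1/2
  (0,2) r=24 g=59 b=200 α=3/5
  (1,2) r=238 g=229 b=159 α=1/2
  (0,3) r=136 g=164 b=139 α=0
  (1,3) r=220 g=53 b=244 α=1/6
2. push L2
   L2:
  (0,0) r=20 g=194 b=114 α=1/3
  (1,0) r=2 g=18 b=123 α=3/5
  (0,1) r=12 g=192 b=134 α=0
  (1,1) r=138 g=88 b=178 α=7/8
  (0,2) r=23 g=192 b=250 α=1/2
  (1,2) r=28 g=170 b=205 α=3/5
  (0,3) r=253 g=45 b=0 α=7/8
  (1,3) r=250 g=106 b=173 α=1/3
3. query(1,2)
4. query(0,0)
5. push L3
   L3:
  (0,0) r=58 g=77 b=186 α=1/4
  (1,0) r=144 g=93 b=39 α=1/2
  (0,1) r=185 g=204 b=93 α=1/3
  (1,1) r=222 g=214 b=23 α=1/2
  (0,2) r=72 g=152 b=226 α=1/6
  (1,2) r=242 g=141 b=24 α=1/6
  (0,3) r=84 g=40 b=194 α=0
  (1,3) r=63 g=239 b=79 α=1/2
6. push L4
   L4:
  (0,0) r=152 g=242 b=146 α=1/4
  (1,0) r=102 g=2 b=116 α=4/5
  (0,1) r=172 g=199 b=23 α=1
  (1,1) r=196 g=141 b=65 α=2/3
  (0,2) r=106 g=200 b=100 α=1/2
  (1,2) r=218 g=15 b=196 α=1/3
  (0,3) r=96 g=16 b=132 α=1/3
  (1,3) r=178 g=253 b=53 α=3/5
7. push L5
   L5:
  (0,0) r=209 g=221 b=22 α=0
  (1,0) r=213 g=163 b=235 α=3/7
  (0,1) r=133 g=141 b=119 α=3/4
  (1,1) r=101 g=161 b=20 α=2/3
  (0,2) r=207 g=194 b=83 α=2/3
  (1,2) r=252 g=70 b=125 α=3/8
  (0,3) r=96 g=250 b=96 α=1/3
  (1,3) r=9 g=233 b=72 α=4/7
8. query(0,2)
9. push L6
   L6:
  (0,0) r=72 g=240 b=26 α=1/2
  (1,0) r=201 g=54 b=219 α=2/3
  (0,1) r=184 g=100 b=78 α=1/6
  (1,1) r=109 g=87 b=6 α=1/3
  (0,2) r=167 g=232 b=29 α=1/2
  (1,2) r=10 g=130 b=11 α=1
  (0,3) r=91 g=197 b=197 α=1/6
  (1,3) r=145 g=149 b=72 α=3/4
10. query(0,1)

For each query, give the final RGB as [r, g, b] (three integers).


at x=1,y=2 over L1,L2:
+L1 (α=1/2) → [119, 229/2, 159/2]
+L2 (α=3/5) → [322/5, 739/5, 774/5]
= [64, 148, 155]

at x=0,y=0 over L1,L2:
+L1 (α=1/2) → [120, 70, 29/2]
+L2 (α=1/3) → [260/3, 334/3, 143/3]
→ [87, 111, 48]

at x=0,y=2 over L1,L2,L3,L4,L5:
after L1 α=3/5: [72/5, 177/5, 120]
after L2 α=1/2: [187/10, 1137/10, 185]
after L3 α=1/6: [331/12, 1441/12, 1151/6]
after L4 α=1/2: [1603/24, 3841/24, 1751/12]
after L5 α=2/3: [11539/72, 13153/72, 3743/36]
→ [160, 183, 104]

(0,1) stack=L1,L2,L3,L4,L5,L6; from [0,0,0]:
after L1 α=1/5: [44/5, 198/5, 239/5]
after L2 α=0: [44/5, 198/5, 239/5]
after L3 α=1/3: [1013/15, 472/5, 943/15]
after L4 α=1: [172, 199, 23]
after L5 α=3/4: [571/4, 311/2, 95]
after L6 α=1/6: [1197/8, 585/4, 553/6]
→ [150, 146, 92]


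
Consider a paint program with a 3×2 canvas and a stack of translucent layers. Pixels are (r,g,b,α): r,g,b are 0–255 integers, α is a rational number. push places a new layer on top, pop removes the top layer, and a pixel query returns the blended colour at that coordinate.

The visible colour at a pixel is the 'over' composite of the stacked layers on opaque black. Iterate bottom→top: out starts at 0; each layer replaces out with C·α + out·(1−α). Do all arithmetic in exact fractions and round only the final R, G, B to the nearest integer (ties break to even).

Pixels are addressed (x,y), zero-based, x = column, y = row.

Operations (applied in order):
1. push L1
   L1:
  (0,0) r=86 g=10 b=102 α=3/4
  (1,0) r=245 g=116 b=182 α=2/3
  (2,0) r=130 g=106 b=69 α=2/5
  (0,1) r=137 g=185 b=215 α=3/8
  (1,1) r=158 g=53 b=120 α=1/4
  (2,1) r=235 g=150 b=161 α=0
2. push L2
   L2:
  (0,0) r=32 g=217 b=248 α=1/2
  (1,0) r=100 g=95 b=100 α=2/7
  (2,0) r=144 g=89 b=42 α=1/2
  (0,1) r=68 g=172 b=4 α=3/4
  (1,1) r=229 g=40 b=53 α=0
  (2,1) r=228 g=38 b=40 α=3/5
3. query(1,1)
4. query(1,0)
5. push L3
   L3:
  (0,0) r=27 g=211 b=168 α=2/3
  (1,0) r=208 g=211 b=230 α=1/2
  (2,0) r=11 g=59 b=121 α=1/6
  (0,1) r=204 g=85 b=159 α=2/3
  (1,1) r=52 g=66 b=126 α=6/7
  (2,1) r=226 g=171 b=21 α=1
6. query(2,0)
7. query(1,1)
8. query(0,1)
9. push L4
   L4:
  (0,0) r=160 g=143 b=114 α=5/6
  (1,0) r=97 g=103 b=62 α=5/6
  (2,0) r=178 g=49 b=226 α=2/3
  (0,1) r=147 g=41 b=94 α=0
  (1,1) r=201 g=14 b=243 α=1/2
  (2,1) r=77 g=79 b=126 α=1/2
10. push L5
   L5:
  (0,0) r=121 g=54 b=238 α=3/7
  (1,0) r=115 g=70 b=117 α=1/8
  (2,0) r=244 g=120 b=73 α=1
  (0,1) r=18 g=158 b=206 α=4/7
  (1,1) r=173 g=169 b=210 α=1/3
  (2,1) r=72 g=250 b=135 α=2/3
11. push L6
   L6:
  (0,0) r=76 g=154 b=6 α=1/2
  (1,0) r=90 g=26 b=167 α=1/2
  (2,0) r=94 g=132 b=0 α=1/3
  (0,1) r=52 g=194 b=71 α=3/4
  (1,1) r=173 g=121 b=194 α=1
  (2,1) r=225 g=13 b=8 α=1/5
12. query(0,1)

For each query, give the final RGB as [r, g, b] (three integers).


at x=1,y=1 over L1,L2:
+L1 (α=1/4) → [79/2, 53/4, 30]
+L2 (α=0) → [79/2, 53/4, 30]
rounded: [40, 13, 30]

query (1,0) [L1,L2] — begin 0,0,0
L1 α=2/3: [490/3, 232/3, 364/3]
L2 α=2/7: [3050/21, 1730/21, 2420/21]
→ [145, 82, 115]

query (2,0) [L1,L2,L3] — begin 0,0,0
L1 α=2/5: [52, 212/5, 138/5]
L2 α=1/2: [98, 657/10, 174/5]
L3 α=1/6: [167/2, 775/12, 295/6]
= [84, 65, 49]

query (1,1) [L1,L2,L3] — begin 0,0,0
after L1 α=1/4: [79/2, 53/4, 30]
after L2 α=0: [79/2, 53/4, 30]
after L3 α=6/7: [703/14, 1637/28, 786/7]
→ [50, 58, 112]

at x=0,y=1 over L1,L2,L3:
L1 α=3/8: [411/8, 555/8, 645/8]
L2 α=3/4: [2043/32, 4683/32, 741/32]
L3 α=2/3: [5033/32, 10123/96, 3639/32]
= [157, 105, 114]

(0,1) stack=L1,L2,L3,L4,L5,L6; from [0,0,0]:
L1 α=3/8: [411/8, 555/8, 645/8]
L2 α=3/4: [2043/32, 4683/32, 741/32]
L3 α=2/3: [5033/32, 10123/96, 3639/32]
L4 α=0: [5033/32, 10123/96, 3639/32]
L5 α=4/7: [17403/224, 30347/224, 37285/224]
L6 α=3/4: [52347/896, 160715/896, 84997/896]
rounded: [58, 179, 95]


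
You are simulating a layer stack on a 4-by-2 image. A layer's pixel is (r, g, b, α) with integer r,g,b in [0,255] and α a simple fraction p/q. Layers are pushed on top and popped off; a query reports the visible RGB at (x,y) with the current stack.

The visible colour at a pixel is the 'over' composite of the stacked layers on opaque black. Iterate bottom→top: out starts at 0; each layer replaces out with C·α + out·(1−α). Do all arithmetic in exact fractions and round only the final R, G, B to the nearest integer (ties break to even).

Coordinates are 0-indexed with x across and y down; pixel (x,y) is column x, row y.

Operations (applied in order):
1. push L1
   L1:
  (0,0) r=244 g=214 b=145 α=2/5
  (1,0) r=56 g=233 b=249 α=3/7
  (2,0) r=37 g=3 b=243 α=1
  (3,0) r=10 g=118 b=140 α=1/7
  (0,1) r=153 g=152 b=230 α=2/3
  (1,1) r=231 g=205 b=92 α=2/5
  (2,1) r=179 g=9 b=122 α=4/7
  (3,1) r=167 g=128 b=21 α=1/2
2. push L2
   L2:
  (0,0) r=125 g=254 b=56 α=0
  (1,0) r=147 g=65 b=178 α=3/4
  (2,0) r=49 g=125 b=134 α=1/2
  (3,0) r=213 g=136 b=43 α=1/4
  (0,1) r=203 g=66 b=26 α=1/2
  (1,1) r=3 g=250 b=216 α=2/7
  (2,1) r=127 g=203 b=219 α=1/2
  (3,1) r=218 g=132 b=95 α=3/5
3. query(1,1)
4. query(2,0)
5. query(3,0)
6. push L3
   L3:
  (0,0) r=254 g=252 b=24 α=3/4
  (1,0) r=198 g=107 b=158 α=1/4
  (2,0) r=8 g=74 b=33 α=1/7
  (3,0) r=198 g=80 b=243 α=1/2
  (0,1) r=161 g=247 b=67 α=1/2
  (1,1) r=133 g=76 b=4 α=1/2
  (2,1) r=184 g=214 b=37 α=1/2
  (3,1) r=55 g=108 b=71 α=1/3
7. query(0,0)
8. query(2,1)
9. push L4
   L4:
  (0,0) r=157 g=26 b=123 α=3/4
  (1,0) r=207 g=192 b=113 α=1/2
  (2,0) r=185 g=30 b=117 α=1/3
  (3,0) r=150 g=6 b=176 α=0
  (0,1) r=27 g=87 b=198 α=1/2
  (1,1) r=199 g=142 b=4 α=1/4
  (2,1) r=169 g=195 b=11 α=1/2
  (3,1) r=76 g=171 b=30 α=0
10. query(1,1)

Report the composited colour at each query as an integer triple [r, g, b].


(1,1) stack=L1,L2; from [0,0,0]:
L1 α=2/5: [462/5, 82, 184/5]
L2 α=2/7: [468/7, 130, 88]
rounded: [67, 130, 88]

query (2,0) [L1,L2] — begin 0,0,0
after L1 α=1: [37, 3, 243]
after L2 α=1/2: [43, 64, 377/2]
= [43, 64, 188]

(3,0) stack=L1,L2; from [0,0,0]:
+L1 (α=1/7) → [10/7, 118/7, 20]
+L2 (α=1/4) → [1521/28, 653/14, 103/4]
= [54, 47, 26]

(0,0) stack=L1,L2,L3; from [0,0,0]:
after L1 α=2/5: [488/5, 428/5, 58]
after L2 α=0: [488/5, 428/5, 58]
after L3 α=3/4: [2149/10, 1052/5, 65/2]
→ [215, 210, 32]

at x=2,y=1 over L1,L2,L3:
after L1 α=4/7: [716/7, 36/7, 488/7]
after L2 α=1/2: [1605/14, 1457/14, 2021/14]
after L3 α=1/2: [4181/28, 4453/28, 2539/28]
= [149, 159, 91]

at x=1,y=1 over L1,L2,L3,L4:
after L1 α=2/5: [462/5, 82, 184/5]
after L2 α=2/7: [468/7, 130, 88]
after L3 α=1/2: [1399/14, 103, 46]
after L4 α=1/4: [6983/56, 451/4, 71/2]
→ [125, 113, 36]


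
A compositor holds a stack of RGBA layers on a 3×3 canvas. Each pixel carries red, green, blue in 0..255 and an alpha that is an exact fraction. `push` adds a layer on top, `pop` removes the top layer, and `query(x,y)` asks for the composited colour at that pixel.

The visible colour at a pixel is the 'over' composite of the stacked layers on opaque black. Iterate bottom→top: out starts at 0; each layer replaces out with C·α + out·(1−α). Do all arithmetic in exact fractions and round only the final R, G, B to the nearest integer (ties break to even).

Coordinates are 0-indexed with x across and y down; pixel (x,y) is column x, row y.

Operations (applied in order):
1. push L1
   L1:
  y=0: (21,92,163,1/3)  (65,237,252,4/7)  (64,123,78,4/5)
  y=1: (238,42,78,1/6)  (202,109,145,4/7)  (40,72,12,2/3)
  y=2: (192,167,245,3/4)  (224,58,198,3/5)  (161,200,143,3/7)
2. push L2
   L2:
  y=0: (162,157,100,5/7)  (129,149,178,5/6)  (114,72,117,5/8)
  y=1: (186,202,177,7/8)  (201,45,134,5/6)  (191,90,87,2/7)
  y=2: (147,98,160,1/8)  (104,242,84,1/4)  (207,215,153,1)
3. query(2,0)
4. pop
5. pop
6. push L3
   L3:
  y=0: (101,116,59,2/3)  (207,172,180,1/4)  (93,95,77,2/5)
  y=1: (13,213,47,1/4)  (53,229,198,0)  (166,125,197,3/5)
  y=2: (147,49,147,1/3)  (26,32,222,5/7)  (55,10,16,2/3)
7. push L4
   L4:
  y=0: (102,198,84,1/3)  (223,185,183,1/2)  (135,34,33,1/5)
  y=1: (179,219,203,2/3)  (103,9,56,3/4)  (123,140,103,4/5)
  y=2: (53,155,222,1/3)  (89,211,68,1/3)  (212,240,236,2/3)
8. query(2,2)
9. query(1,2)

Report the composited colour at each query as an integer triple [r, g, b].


query (2,0) [L1,L2] — begin 0,0,0
L1 α=4/5: [256/5, 492/5, 312/5]
L2 α=5/8: [1809/20, 819/10, 3861/40]
rounded: [90, 82, 97]

at x=2,y=2 over L3,L4:
L3 α=2/3: [110/3, 20/3, 32/3]
L4 α=2/3: [1382/9, 1460/9, 1448/9]
→ [154, 162, 161]

(1,2) stack=L3,L4; from [0,0,0]:
L3 α=5/7: [130/7, 160/7, 1110/7]
L4 α=1/3: [883/21, 599/7, 2696/21]
rounded: [42, 86, 128]


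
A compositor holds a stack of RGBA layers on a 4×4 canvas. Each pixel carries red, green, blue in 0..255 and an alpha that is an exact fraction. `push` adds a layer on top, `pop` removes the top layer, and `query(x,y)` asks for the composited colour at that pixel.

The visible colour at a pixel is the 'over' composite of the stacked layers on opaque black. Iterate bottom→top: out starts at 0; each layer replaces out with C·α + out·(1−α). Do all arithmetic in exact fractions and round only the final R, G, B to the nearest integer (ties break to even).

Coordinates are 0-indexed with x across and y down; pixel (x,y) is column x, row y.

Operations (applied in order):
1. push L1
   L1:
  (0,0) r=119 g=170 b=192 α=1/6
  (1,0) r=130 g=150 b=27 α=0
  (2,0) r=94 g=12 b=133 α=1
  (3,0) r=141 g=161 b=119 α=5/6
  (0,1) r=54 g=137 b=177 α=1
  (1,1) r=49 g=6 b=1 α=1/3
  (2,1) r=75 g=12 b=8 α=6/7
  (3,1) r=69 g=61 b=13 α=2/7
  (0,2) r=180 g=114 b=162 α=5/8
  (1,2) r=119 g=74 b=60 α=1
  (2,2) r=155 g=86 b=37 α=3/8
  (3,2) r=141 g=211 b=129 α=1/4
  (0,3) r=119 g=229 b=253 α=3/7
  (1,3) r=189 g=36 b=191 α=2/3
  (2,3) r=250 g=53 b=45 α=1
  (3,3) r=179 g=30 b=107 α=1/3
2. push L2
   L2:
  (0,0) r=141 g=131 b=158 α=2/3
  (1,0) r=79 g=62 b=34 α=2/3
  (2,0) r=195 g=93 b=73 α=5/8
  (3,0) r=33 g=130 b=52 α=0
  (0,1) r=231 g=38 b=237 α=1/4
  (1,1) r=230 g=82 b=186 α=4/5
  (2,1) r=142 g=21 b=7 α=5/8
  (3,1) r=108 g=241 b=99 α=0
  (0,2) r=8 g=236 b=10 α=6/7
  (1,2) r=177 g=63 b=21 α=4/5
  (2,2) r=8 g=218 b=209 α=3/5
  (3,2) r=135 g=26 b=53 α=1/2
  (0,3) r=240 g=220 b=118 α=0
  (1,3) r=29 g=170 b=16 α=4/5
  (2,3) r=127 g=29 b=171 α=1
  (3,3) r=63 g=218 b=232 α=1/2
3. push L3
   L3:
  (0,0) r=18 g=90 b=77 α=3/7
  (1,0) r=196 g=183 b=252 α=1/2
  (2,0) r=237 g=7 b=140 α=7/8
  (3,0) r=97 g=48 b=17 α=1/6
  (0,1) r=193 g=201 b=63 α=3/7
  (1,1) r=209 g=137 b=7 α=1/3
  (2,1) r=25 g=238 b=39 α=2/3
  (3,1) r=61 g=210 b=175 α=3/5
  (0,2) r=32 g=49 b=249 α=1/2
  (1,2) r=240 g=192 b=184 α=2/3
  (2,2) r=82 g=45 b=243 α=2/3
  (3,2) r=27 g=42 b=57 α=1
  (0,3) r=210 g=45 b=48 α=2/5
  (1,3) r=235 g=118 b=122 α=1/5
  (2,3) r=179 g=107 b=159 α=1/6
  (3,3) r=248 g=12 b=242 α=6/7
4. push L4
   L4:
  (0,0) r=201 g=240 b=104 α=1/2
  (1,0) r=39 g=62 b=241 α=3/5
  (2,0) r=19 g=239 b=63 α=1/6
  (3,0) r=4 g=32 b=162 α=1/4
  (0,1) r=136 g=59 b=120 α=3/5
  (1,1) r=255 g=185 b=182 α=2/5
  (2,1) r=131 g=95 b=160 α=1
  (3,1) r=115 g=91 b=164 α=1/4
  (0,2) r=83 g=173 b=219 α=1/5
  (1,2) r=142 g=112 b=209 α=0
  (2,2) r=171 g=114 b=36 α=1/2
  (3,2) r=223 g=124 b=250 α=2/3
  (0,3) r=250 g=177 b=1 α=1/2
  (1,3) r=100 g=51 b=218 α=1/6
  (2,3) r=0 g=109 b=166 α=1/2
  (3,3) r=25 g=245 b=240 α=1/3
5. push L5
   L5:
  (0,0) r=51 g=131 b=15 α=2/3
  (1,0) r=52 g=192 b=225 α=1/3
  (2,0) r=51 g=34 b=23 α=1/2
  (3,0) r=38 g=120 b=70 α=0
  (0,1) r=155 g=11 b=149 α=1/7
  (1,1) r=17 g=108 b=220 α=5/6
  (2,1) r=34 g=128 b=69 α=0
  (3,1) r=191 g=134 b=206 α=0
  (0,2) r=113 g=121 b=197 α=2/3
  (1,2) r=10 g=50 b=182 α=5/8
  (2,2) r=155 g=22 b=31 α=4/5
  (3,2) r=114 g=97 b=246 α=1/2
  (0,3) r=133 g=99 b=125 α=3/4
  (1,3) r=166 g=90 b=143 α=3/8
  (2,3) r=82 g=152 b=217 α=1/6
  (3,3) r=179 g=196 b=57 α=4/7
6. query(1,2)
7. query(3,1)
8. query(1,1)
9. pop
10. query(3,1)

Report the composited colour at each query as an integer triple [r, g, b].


query (1,2) [L1,L2,L3,L4,L5] — begin 0,0,0
after L1 α=1: [119, 74, 60]
after L2 α=4/5: [827/5, 326/5, 144/5]
after L3 α=2/3: [3227/15, 2246/15, 1984/15]
after L4 α=0: [3227/15, 2246/15, 1984/15]
after L5 α=5/8: [3477/40, 437/5, 3267/20]
rounded: [87, 87, 163]

(3,1) stack=L1,L2,L3,L4,L5; from [0,0,0]:
L1 α=2/7: [138/7, 122/7, 26/7]
L2 α=0: [138/7, 122/7, 26/7]
L3 α=3/5: [1557/35, 4654/35, 3727/35]
L4 α=1/4: [2174/35, 17147/140, 16921/140]
L5 α=0: [2174/35, 17147/140, 16921/140]
→ [62, 122, 121]

query (1,1) [L1,L2,L3,L4,L5] — begin 0,0,0
+L1 (α=1/3) → [49/3, 2, 1/3]
+L2 (α=4/5) → [2809/15, 66, 2233/15]
+L3 (α=1/3) → [8753/45, 269/3, 4571/45]
+L4 (α=2/5) → [16403/75, 639/5, 10031/75]
+L5 (α=5/6) → [11389/225, 1113/10, 92531/450]
rounded: [51, 111, 206]

(3,1) stack=L1,L2,L3,L4; from [0,0,0]:
+L1 (α=2/7) → [138/7, 122/7, 26/7]
+L2 (α=0) → [138/7, 122/7, 26/7]
+L3 (α=3/5) → [1557/35, 4654/35, 3727/35]
+L4 (α=1/4) → [2174/35, 17147/140, 16921/140]
rounded: [62, 122, 121]


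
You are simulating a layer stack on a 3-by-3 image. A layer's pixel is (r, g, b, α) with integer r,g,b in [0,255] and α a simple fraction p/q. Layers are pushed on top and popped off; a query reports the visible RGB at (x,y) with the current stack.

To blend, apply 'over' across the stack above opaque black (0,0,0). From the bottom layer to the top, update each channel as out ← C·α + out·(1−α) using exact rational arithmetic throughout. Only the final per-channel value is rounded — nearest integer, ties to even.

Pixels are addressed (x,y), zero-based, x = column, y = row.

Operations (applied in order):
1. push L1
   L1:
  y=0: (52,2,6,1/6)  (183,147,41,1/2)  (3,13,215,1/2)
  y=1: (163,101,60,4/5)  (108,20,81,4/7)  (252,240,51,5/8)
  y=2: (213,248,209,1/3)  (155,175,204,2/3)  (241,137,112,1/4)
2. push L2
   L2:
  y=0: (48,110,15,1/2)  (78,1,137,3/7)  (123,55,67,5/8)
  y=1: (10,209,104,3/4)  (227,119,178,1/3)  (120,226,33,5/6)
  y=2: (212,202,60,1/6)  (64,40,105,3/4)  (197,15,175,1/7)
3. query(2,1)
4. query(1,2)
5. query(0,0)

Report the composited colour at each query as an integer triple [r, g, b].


at x=2,y=1 over L1,L2:
+L1 (α=5/8) → [315/2, 150, 255/8]
+L2 (α=5/6) → [505/4, 640/3, 525/16]
= [126, 213, 33]

(1,2) stack=L1,L2; from [0,0,0]:
L1 α=2/3: [310/3, 350/3, 136]
L2 α=3/4: [443/6, 355/6, 451/4]
rounded: [74, 59, 113]

at x=0,y=0 over L1,L2:
after L1 α=1/6: [26/3, 1/3, 1]
after L2 α=1/2: [85/3, 331/6, 8]
→ [28, 55, 8]


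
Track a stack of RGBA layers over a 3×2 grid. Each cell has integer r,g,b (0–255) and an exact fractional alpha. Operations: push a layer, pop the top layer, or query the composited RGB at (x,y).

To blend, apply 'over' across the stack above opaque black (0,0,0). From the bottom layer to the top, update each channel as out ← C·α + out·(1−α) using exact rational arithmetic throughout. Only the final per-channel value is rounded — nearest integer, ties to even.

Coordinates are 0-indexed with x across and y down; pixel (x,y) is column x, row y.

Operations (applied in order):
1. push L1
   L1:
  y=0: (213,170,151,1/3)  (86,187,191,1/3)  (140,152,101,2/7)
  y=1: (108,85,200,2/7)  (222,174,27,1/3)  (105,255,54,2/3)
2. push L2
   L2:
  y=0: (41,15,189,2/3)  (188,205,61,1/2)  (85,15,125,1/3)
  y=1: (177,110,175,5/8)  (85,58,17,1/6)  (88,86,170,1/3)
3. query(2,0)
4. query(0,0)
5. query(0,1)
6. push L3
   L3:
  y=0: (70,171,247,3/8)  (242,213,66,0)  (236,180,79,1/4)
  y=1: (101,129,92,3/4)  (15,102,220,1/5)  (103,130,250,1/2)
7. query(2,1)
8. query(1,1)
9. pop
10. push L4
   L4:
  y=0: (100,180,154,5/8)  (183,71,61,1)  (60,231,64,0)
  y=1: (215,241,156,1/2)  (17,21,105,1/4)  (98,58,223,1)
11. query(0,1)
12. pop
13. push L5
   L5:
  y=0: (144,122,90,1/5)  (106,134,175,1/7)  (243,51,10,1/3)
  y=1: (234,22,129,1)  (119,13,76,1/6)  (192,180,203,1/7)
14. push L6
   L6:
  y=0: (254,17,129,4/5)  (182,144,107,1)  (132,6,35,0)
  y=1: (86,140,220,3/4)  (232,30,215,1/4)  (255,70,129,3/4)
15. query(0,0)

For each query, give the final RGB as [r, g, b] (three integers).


(2,0) stack=L1,L2; from [0,0,0]:
+L1 (α=2/7) → [40, 304/7, 202/7]
+L2 (α=1/3) → [55, 713/21, 1279/21]
rounded: [55, 34, 61]

query (0,0) [L1,L2] — begin 0,0,0
after L1 α=1/3: [71, 170/3, 151/3]
after L2 α=2/3: [51, 260/9, 1285/9]
→ [51, 29, 143]

at x=0,y=1 over L1,L2:
after L1 α=2/7: [216/7, 170/7, 400/7]
after L2 α=5/8: [6843/56, 545/7, 7325/56]
rounded: [122, 78, 131]

at x=2,y=1 over L1,L2,L3:
after L1 α=2/3: [70, 170, 36]
after L2 α=1/3: [76, 142, 242/3]
after L3 α=1/2: [179/2, 136, 496/3]
rounded: [90, 136, 165]

(1,1) stack=L1,L2,L3; from [0,0,0]:
+L1 (α=1/3) → [74, 58, 9]
+L2 (α=1/6) → [455/6, 58, 31/3]
+L3 (α=1/5) → [191/3, 334/5, 784/15]
rounded: [64, 67, 52]

(0,1) stack=L1,L2,L4; from [0,0,0]:
+L1 (α=2/7) → [216/7, 170/7, 400/7]
+L2 (α=5/8) → [6843/56, 545/7, 7325/56]
+L4 (α=1/2) → [18883/112, 1116/7, 16061/112]
= [169, 159, 143]

at x=0,y=0 over L1,L2,L5,L6:
after L1 α=1/3: [71, 170/3, 151/3]
after L2 α=2/3: [51, 260/9, 1285/9]
after L5 α=1/5: [348/5, 2138/45, 1190/9]
after L6 α=4/5: [5428/25, 5198/225, 5834/45]
rounded: [217, 23, 130]


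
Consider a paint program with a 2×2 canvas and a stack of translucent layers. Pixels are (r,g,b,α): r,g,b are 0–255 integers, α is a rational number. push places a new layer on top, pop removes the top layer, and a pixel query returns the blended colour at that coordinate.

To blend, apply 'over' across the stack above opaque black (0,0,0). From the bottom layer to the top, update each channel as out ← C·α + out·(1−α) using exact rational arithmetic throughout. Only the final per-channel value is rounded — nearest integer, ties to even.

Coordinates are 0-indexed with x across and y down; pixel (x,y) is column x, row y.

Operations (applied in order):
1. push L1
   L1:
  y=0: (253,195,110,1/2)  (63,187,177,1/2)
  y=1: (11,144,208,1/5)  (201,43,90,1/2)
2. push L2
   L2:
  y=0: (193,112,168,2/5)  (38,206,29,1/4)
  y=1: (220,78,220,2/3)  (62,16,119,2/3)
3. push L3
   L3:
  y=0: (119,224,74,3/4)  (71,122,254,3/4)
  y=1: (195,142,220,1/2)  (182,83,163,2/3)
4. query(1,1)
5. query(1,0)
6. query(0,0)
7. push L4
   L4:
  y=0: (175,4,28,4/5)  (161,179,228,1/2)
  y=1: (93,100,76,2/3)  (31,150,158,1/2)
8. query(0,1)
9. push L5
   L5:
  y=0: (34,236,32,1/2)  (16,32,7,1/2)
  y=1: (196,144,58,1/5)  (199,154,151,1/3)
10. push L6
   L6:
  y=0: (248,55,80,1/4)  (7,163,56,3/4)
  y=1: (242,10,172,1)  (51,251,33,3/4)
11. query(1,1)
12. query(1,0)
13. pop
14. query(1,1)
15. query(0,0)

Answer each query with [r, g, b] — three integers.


query (1,1) [L1,L2,L3] — begin 0,0,0
after L1 α=1/2: [201/2, 43/2, 45]
after L2 α=2/3: [449/6, 107/6, 283/3]
after L3 α=2/3: [2633/18, 1103/18, 1261/9]
→ [146, 61, 140]

at x=1,y=0 over L1,L2,L3:
L1 α=1/2: [63/2, 187/2, 177/2]
L2 α=1/4: [265/8, 973/8, 589/8]
L3 α=3/4: [1969/32, 3901/32, 6685/32]
→ [62, 122, 209]

(0,0) stack=L1,L2,L3; from [0,0,0]:
+L1 (α=1/2) → [253/2, 195/2, 55]
+L2 (α=2/5) → [1531/10, 1033/10, 501/5]
+L3 (α=3/4) → [5101/40, 7753/40, 1611/20]
→ [128, 194, 81]

(0,1) stack=L1,L2,L3,L4; from [0,0,0]:
after L1 α=1/5: [11/5, 144/5, 208/5]
after L2 α=2/3: [737/5, 308/5, 2408/15]
after L3 α=1/2: [856/5, 509/5, 2854/15]
after L4 α=2/3: [1786/15, 503/5, 5134/45]
= [119, 101, 114]

query (1,1) [L1,L2,L3,L4,L5,L6] — begin 0,0,0
after L1 α=1/2: [201/2, 43/2, 45]
after L2 α=2/3: [449/6, 107/6, 283/3]
after L3 α=2/3: [2633/18, 1103/18, 1261/9]
after L4 α=1/2: [3191/36, 3803/36, 2683/18]
after L5 α=1/3: [6773/54, 6575/54, 4042/27]
after L6 α=3/4: [15035/216, 47237/216, 6715/108]
→ [70, 219, 62]

at x=1,y=0 over L1,L2,L3,L4,L5,L6:
L1 α=1/2: [63/2, 187/2, 177/2]
L2 α=1/4: [265/8, 973/8, 589/8]
L3 α=3/4: [1969/32, 3901/32, 6685/32]
L4 α=1/2: [7121/64, 9629/64, 13981/64]
L5 α=1/2: [8145/128, 11677/128, 14429/128]
L6 α=3/4: [10833/512, 74269/512, 35933/512]
= [21, 145, 70]

(1,1) stack=L1,L2,L3,L4,L5; from [0,0,0]:
after L1 α=1/2: [201/2, 43/2, 45]
after L2 α=2/3: [449/6, 107/6, 283/3]
after L3 α=2/3: [2633/18, 1103/18, 1261/9]
after L4 α=1/2: [3191/36, 3803/36, 2683/18]
after L5 α=1/3: [6773/54, 6575/54, 4042/27]
rounded: [125, 122, 150]

query (0,0) [L1,L2,L3,L4,L5] — begin 0,0,0
+L1 (α=1/2) → [253/2, 195/2, 55]
+L2 (α=2/5) → [1531/10, 1033/10, 501/5]
+L3 (α=3/4) → [5101/40, 7753/40, 1611/20]
+L4 (α=4/5) → [33101/200, 8393/200, 3851/100]
+L5 (α=1/2) → [39901/400, 55593/400, 7051/200]
= [100, 139, 35]


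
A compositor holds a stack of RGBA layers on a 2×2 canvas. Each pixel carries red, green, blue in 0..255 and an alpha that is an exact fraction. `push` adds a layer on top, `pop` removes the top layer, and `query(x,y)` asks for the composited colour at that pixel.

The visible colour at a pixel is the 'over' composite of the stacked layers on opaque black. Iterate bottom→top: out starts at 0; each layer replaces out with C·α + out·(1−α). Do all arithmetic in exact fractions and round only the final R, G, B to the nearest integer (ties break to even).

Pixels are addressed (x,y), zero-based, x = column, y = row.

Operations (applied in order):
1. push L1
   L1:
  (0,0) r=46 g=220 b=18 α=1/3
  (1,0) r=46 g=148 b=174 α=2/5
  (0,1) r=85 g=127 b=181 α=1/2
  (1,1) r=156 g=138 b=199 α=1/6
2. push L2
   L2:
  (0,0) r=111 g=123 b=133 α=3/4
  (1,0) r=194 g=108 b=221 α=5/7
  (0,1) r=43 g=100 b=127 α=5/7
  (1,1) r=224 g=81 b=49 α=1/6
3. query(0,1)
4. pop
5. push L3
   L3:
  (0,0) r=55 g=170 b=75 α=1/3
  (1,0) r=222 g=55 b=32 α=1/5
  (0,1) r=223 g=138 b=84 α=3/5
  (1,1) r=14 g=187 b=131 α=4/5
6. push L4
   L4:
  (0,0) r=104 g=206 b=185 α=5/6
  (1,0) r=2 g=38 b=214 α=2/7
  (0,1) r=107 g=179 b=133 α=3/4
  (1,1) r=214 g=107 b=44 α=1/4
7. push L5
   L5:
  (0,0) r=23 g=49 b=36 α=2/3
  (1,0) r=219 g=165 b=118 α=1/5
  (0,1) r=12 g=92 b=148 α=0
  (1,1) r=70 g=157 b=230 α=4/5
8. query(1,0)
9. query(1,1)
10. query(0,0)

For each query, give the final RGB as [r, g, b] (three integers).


at x=0,y=1 over L1,L2:
after L1 α=1/2: [85/2, 127/2, 181/2]
after L2 α=5/7: [300/7, 627/7, 816/7]
rounded: [43, 90, 117]

at x=1,y=0 over L1,L3,L4,L5:
L1 α=2/5: [92/5, 296/5, 348/5]
L3 α=1/5: [1478/25, 1459/25, 1552/25]
L4 α=2/7: [214/5, 1839/35, 3692/35]
L5 α=1/5: [1951/25, 13131/175, 18898/175]
= [78, 75, 108]

(1,1) stack=L1,L3,L4,L5; from [0,0,0]:
after L1 α=1/6: [26, 23, 199/6]
after L3 α=4/5: [82/5, 771/5, 3343/30]
after L4 α=1/4: [329/5, 712/5, 3783/40]
after L5 α=4/5: [1729/25, 3852/25, 40583/200]
= [69, 154, 203]

query (0,0) [L1,L3,L4,L5] — begin 0,0,0
L1 α=1/3: [46/3, 220/3, 6]
L3 α=1/3: [257/9, 950/9, 29]
L4 α=5/6: [4937/54, 5110/27, 159]
L5 α=2/3: [7421/162, 7756/81, 77]
rounded: [46, 96, 77]


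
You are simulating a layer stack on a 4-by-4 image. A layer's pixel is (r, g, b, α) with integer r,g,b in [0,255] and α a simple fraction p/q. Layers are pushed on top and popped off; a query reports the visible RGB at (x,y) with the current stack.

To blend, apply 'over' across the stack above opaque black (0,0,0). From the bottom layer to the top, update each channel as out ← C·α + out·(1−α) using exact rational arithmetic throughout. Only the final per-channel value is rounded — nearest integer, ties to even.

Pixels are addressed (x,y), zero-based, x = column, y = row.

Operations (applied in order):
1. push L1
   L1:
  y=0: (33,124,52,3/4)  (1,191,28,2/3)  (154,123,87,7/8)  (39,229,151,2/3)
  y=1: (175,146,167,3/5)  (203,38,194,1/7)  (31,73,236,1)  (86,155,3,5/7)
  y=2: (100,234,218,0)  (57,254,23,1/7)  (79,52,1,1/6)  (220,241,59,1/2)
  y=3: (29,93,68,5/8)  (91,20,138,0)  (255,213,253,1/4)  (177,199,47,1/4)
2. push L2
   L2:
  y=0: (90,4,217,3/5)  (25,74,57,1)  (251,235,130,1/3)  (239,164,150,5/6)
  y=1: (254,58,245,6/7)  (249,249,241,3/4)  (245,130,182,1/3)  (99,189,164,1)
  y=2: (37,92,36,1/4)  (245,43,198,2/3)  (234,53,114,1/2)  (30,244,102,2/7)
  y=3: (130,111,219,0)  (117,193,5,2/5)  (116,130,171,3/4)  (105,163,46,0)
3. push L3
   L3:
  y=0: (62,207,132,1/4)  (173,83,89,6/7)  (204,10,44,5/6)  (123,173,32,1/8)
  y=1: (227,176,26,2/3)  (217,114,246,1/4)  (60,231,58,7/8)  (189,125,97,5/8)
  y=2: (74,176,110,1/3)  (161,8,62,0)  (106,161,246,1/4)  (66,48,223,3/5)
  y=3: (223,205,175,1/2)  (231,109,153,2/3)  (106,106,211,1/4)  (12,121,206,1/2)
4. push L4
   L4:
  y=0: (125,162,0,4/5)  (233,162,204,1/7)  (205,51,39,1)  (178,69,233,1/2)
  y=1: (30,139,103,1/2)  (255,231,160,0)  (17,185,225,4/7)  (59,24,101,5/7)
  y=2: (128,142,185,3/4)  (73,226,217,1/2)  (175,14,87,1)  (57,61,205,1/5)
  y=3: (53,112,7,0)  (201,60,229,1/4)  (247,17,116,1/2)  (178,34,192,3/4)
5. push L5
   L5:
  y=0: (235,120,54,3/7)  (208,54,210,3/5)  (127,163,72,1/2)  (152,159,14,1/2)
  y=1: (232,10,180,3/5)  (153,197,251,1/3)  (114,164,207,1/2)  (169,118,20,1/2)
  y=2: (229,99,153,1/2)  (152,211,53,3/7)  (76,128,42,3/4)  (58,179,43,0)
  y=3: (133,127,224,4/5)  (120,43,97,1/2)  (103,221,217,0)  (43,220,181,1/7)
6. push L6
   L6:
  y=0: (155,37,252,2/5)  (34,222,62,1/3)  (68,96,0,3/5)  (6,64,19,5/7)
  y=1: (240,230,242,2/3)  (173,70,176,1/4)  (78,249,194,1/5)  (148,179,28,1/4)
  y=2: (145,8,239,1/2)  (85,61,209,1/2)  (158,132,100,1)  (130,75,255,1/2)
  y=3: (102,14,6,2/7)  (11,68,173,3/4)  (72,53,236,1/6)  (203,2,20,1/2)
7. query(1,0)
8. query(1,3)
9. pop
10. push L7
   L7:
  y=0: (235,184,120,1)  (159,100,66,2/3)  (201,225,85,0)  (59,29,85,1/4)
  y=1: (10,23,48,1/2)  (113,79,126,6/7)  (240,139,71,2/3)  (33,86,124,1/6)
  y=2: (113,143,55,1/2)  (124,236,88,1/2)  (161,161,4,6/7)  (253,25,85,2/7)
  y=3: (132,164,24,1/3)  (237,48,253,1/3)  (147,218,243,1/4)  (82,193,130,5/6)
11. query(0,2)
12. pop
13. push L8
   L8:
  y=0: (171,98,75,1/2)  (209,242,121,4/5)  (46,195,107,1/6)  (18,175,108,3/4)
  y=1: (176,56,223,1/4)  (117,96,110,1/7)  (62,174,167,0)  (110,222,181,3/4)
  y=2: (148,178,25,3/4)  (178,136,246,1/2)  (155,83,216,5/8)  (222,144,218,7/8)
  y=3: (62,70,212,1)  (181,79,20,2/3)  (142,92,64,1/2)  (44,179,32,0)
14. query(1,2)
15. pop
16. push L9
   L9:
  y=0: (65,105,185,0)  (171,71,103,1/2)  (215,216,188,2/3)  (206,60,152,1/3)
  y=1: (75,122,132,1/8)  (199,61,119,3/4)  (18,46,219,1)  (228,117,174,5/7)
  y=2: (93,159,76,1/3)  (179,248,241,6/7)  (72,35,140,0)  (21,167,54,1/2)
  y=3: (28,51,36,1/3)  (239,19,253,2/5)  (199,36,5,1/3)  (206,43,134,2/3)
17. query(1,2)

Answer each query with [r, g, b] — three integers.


query (1,0) [L1,L2,L3,L4,L5,L6] — begin 0,0,0
L1 α=2/3: [2/3, 382/3, 56/3]
L2 α=1: [25, 74, 57]
L3 α=6/7: [1063/7, 572/7, 591/7]
L4 α=1/7: [8009/49, 4566/49, 4974/49]
L5 α=3/5: [46594/245, 3414/49, 40818/245]
L6 α=1/3: [101518/735, 5902/49, 96826/735]
rounded: [138, 120, 132]

at x=1,y=3 over L1,L2,L3,L4,L5,L6:
+L1 (α=0) → [0, 0, 0]
+L2 (α=2/5) → [234/5, 386/5, 2]
+L3 (α=2/3) → [848/5, 492/5, 308/3]
+L4 (α=1/4) → [3549/20, 444/5, 537/4]
+L5 (α=1/2) → [5949/40, 659/10, 925/8]
+L6 (α=3/4) → [7269/160, 2699/40, 5077/32]
rounded: [45, 67, 159]

at x=0,y=2 over L1,L2,L3,L4,L5,L7:
L1 α=0: [0, 0, 0]
L2 α=1/4: [37/4, 23, 9]
L3 α=1/3: [185/6, 74, 128/3]
L4 α=3/4: [2489/24, 125, 1793/12]
L5 α=1/2: [7985/48, 112, 3629/24]
L7 α=1/2: [13409/96, 255/2, 4949/48]
rounded: [140, 128, 103]

at x=1,y=2 over L1,L2,L3,L4,L5,L8:
+L1 (α=1/7) → [57/7, 254/7, 23/7]
+L2 (α=2/3) → [3487/21, 856/21, 2795/21]
+L3 (α=0) → [3487/21, 856/21, 2795/21]
+L4 (α=1/2) → [2510/21, 2801/21, 3676/21]
+L5 (α=3/7) → [19616/147, 24497/147, 18043/147]
+L8 (α=1/2) → [22891/147, 44489/294, 54205/294]
→ [156, 151, 184]

query (1,2) [L1,L2,L3,L4,L5,L9] — begin 0,0,0
L1 α=1/7: [57/7, 254/7, 23/7]
L2 α=2/3: [3487/21, 856/21, 2795/21]
L3 α=0: [3487/21, 856/21, 2795/21]
L4 α=1/2: [2510/21, 2801/21, 3676/21]
L5 α=3/7: [19616/147, 24497/147, 18043/147]
L9 α=6/7: [177494/1029, 243233/1029, 230605/1029]
rounded: [172, 236, 224]


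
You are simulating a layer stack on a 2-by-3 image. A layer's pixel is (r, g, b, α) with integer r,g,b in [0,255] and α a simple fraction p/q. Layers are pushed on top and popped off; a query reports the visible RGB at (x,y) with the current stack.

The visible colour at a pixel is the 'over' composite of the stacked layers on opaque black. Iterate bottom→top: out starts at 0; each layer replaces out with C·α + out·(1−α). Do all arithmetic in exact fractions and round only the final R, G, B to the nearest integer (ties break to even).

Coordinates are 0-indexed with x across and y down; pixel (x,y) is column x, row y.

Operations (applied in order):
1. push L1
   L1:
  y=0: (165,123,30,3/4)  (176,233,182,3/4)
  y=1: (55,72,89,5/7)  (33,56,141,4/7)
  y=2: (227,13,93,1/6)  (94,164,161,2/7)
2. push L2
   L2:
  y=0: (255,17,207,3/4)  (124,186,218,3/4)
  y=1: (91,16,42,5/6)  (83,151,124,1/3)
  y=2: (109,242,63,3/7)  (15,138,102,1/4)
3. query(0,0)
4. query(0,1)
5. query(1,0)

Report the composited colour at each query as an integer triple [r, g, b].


query (0,0) [L1,L2] — begin 0,0,0
+L1 (α=3/4) → [495/4, 369/4, 45/2]
+L2 (α=3/4) → [3555/16, 573/16, 1287/8]
rounded: [222, 36, 161]

(0,1) stack=L1,L2; from [0,0,0]:
+L1 (α=5/7) → [275/7, 360/7, 445/7]
+L2 (α=5/6) → [1730/21, 460/21, 1915/42]
= [82, 22, 46]

query (1,0) [L1,L2] — begin 0,0,0
+L1 (α=3/4) → [132, 699/4, 273/2]
+L2 (α=3/4) → [126, 2931/16, 1581/8]
rounded: [126, 183, 198]


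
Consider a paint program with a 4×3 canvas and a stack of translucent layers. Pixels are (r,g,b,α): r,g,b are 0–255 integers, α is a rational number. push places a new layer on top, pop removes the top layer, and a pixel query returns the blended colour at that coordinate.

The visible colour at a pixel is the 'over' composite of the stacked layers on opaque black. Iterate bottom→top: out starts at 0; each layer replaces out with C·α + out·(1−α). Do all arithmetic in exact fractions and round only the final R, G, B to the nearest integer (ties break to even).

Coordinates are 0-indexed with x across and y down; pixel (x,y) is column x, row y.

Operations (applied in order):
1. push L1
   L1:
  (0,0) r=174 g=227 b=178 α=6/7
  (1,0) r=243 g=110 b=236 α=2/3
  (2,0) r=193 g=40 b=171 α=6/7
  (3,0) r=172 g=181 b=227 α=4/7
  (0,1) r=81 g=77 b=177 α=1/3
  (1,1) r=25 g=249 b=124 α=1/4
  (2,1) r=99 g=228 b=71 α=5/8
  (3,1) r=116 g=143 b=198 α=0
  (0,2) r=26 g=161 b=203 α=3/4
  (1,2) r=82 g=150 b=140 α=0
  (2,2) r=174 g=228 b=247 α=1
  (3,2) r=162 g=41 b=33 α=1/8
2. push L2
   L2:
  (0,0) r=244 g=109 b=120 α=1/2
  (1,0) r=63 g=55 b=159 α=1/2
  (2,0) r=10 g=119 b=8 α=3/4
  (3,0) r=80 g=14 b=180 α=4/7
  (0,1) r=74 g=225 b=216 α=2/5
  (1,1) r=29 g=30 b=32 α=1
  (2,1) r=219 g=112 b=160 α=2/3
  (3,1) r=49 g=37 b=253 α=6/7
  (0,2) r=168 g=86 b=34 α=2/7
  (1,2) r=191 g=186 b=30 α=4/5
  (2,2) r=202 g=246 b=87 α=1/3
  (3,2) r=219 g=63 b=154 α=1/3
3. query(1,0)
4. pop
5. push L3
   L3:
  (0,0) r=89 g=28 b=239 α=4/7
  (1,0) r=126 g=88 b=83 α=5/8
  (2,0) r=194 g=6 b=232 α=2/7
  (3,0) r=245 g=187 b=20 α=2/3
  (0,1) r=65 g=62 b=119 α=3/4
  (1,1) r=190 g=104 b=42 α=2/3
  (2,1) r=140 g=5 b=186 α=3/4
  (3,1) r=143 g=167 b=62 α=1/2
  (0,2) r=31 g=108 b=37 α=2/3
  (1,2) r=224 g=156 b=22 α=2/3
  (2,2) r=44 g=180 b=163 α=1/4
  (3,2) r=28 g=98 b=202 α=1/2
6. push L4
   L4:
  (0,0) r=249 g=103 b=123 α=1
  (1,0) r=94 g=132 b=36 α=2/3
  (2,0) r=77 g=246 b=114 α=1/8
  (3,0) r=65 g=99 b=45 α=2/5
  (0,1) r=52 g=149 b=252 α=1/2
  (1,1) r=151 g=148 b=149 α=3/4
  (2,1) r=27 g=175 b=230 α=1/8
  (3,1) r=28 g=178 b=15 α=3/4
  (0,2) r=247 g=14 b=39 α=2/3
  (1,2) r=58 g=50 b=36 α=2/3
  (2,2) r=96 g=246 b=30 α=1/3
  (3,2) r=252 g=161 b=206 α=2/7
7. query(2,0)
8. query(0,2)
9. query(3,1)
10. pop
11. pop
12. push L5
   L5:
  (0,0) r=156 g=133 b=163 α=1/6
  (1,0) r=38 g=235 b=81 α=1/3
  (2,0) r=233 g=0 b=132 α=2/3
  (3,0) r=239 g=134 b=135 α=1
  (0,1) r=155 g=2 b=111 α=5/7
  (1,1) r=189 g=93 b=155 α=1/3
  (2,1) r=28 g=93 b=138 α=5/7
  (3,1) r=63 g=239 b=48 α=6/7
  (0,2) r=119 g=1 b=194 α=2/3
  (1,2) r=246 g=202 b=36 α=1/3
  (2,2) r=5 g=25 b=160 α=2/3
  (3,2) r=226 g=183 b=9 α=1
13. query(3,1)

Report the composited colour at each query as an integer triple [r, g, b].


at x=1,y=0 over L1,L2:
after L1 α=2/3: [162, 220/3, 472/3]
after L2 α=1/2: [225/2, 385/6, 949/6]
→ [112, 64, 158]

query (2,0) [L1,L3,L4] — begin 0,0,0
+L1 (α=6/7) → [1158/7, 240/7, 1026/7]
+L3 (α=2/7) → [8506/49, 1284/49, 8378/49]
+L4 (α=1/8) → [9045/56, 1503/28, 1147/7]
→ [162, 54, 164]

(0,2) stack=L1,L3,L4; from [0,0,0]:
+L1 (α=3/4) → [39/2, 483/4, 609/4]
+L3 (α=2/3) → [163/6, 449/4, 905/12]
+L4 (α=2/3) → [3127/18, 187/4, 1841/36]
rounded: [174, 47, 51]

(3,1) stack=L1,L3,L4; from [0,0,0]:
after L1 α=0: [0, 0, 0]
after L3 α=1/2: [143/2, 167/2, 31]
after L4 α=3/4: [311/8, 1235/8, 19]
→ [39, 154, 19]

query (3,1) [L1,L5] — begin 0,0,0
L1 α=0: [0, 0, 0]
L5 α=6/7: [54, 1434/7, 288/7]
→ [54, 205, 41]


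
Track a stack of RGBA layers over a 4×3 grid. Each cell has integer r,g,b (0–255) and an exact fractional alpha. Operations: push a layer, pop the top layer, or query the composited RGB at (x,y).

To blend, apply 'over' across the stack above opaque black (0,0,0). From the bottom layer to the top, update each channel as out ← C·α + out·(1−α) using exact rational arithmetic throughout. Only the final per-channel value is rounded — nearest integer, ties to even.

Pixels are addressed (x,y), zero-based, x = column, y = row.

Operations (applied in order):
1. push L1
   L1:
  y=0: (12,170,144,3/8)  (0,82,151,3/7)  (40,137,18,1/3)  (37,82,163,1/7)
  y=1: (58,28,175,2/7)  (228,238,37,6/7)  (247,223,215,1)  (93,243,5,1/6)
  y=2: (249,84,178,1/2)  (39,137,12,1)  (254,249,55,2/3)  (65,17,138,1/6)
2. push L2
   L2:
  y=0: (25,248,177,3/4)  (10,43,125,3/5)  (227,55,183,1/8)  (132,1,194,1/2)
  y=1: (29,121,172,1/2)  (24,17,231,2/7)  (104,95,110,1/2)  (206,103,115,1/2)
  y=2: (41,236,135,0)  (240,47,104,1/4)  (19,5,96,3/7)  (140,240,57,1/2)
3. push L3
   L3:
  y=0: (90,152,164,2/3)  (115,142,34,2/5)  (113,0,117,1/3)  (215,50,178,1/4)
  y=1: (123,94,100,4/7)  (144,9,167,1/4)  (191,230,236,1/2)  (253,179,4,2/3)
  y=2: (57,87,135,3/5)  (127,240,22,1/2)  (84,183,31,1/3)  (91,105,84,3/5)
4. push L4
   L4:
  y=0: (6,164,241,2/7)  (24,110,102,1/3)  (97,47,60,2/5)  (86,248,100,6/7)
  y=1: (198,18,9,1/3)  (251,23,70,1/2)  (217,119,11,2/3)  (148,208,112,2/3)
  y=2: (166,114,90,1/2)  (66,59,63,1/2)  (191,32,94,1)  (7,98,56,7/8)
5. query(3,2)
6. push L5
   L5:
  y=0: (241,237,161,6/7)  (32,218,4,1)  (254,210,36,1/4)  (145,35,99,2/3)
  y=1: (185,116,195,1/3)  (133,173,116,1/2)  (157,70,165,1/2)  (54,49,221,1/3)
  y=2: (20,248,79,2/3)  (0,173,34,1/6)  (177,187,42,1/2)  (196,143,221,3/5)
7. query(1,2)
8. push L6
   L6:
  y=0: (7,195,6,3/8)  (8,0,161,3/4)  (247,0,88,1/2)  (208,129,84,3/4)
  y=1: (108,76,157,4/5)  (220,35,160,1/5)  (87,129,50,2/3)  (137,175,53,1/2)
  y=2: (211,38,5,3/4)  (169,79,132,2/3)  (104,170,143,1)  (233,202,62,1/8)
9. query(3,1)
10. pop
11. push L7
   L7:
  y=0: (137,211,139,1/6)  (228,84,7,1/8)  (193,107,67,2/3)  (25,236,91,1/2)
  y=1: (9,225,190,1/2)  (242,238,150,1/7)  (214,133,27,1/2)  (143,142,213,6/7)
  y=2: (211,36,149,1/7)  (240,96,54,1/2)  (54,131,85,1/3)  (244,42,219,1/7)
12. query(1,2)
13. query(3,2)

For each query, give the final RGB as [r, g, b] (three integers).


(3,2) stack=L1,L2,L3,L4; from [0,0,0]:
L1 α=1/6: [65/6, 17/6, 23]
L2 α=1/2: [905/12, 1457/12, 40]
L3 α=3/5: [2543/30, 3347/30, 332/5]
L4 α=7/8: [4013/240, 23927/240, 573/10]
→ [17, 100, 57]

(1,2) stack=L1,L2,L3,L4,L5; from [0,0,0]:
after L1 α=1: [39, 137, 12]
after L2 α=1/4: [357/4, 229/2, 35]
after L3 α=1/2: [865/8, 709/4, 57/2]
after L4 α=1/2: [1393/16, 945/8, 183/4]
after L5 α=1/6: [6965/96, 6109/48, 1051/24]
→ [73, 127, 44]

(3,1) stack=L1,L2,L3,L4,L5,L6; from [0,0,0]:
L1 α=1/6: [31/2, 81/2, 5/6]
L2 α=1/2: [443/4, 287/4, 695/12]
L3 α=2/3: [2467/12, 573/4, 791/36]
L4 α=2/3: [6019/36, 2237/12, 8855/108]
L5 α=1/3: [6991/54, 2531/18, 20789/162]
L6 α=1/2: [14389/108, 5681/36, 29375/324]
rounded: [133, 158, 91]

at x=1,y=2 over L1,L2,L3,L4,L5,L7:
L1 α=1: [39, 137, 12]
L2 α=1/4: [357/4, 229/2, 35]
L3 α=1/2: [865/8, 709/4, 57/2]
L4 α=1/2: [1393/16, 945/8, 183/4]
L5 α=1/6: [6965/96, 6109/48, 1051/24]
L7 α=1/2: [30005/192, 10717/96, 2347/48]
rounded: [156, 112, 49]

(3,2) stack=L1,L2,L3,L4,L5,L7; from [0,0,0]:
after L1 α=1/6: [65/6, 17/6, 23]
after L2 α=1/2: [905/12, 1457/12, 40]
after L3 α=3/5: [2543/30, 3347/30, 332/5]
after L4 α=7/8: [4013/240, 23927/240, 573/10]
after L5 α=3/5: [74573/600, 75407/600, 3888/25]
after L7 α=1/7: [14139/100, 79607/700, 28803/175]
= [141, 114, 165]
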